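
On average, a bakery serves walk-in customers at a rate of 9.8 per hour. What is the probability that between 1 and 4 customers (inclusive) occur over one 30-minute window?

0.4508

Over the interval, μ = 9.8 × 0.5 = 4.9 (a 30-minute window = 0.5 hours).
P(1 ≤ N ≤ 4) = Σ_{j=1}^{4} e^(−4.9) · 4.9^j/j! ≈ 0.4508.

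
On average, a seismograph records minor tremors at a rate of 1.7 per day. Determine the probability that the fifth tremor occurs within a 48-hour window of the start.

Over the interval, μ = 1.7 × 2 = 3.4 (a 48-hour window = 2 days).
The fifth arrival falls in the interval iff at least 5 events occur there: P(S_5 ≤ t) = P(N ≥ 5) = 1 − P(N ≤ 4) ≈ 0.2558.

0.2558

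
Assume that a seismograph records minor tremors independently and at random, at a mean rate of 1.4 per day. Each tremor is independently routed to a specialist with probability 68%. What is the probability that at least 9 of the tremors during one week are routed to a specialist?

0.2283

Thinning: the tremors that are routed to a specialist themselves form a Poisson process with rate 0.68 × 1.4 = 0.952 per day.
Over the interval, μ = 0.952 × 7 = 6.664 (a week = 7 days).
P(N ≥ 9) = 1 − P(N ≤ 8) ≈ 0.2283.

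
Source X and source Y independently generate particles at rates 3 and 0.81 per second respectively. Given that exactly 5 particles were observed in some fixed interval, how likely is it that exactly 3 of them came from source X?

Given the total, each event is independently from source X with probability p = λ_X/(λ_X+λ_Y) = 3/3.81 ≈ 0.7874.
So K ~ Binomial(5, 3/3.81): P(K = 3) = C(5,3) · (3/3.81)^3 · (0.81/3.81)^2 ≈ 0.2207.

0.2207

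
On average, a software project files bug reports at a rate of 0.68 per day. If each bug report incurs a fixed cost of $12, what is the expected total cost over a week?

$57.12

E[N] = 0.68 × 7 = 4.76 (a week = 7 days); E[cost] = 4.76 × $12 = $57.12.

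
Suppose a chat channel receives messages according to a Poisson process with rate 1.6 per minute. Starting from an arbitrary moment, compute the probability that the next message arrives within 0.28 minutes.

Inter-arrival times are exponential with rate λ = 1.6 per minute.
P(T ≤ 0.28) = 1 − e^(−λt) = 1 − e^(−1.6 × 0.28) = 1 − e^(−0.448) ≈ 0.3611.

0.3611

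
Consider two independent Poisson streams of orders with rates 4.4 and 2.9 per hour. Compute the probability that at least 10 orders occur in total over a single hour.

0.2012

Independent Poisson processes superpose: combined rate λ = 4.4 + 2.9 = 7.3 per hour.
So μ = 7.3.
P(N ≥ 10) = 1 − P(N ≤ 9) ≈ 0.2012.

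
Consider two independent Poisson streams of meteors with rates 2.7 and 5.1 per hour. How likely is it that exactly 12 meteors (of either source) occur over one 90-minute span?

0.1139

Independent Poisson processes superpose: combined rate λ = 2.7 + 5.1 = 7.8 per hour.
Over the interval, μ = 7.8 × 1.5 = 11.7 (a 90-minute span = 1.5 hours).
P(N = 12) = e^(−11.7) · 11.7^12/12! ≈ 0.1139.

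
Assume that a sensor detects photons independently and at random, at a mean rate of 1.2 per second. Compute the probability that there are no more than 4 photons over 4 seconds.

0.4763

Over the interval, μ = 1.2 × 4 = 4.8 (4 seconds).
P(N ≤ 4) = Σ_{j=0}^{4} e^(−μ) μ^j/j! ≈ 0.4763.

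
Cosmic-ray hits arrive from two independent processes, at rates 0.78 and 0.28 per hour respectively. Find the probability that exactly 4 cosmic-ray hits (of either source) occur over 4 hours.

0.1940

Independent Poisson processes superpose: combined rate λ = 0.78 + 0.28 = 1.06 per hour.
Over the interval, μ = 1.06 × 4 = 4.24 (4 hours).
P(N = 4) = e^(−4.24) · 4.24^4/4! ≈ 0.1940.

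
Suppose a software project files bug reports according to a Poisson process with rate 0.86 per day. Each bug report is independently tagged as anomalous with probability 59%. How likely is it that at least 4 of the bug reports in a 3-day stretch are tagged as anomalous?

0.0685

Thinning: the bug reports that are tagged as anomalous themselves form a Poisson process with rate 0.59 × 0.86 = 0.5074 per day.
Over the interval, μ = 0.5074 × 3 = 1.5222 (a 3-day stretch = 3 days).
P(N ≥ 4) = 1 − P(N ≤ 3) ≈ 0.0685.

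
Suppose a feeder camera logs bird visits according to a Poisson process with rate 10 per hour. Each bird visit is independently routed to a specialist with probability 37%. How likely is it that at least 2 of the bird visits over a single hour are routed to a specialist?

0.8838

Thinning: the bird visits that are routed to a specialist themselves form a Poisson process with rate 0.37 × 10 = 3.7 per hour.
So μ = 3.7.
P(N ≥ 2) = 1 − P(N ≤ 1) ≈ 0.8838.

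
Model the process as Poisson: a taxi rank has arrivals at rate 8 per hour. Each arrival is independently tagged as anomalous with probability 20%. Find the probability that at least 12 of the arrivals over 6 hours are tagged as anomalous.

Thinning: the arrivals that are tagged as anomalous themselves form a Poisson process with rate 0.2 × 8 = 1.6 per hour.
Over the interval, μ = 1.6 × 6 = 9.6 (6 hours).
P(N ≥ 12) = 1 − P(N ≤ 11) ≈ 0.2588.

0.2588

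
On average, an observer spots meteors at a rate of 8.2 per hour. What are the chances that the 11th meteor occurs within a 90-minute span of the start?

Over the interval, μ = 8.2 × 1.5 = 12.3 (a 90-minute span = 1.5 hours).
The 11th arrival falls in the interval iff at least 11 events occur there: P(S_11 ≤ t) = P(N ≥ 11) = 1 − P(N ≤ 10) ≈ 0.6834.

0.6834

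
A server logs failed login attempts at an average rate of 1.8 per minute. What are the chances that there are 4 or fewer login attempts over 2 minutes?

0.7064

Over the interval, μ = 1.8 × 2 = 3.6 (2 minutes).
P(N ≤ 4) = Σ_{j=0}^{4} e^(−μ) μ^j/j! ≈ 0.7064.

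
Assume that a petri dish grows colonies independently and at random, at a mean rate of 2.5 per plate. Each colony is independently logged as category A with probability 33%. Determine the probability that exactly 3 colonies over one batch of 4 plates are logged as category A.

Thinning: the colonies that are logged as category A themselves form a Poisson process with rate 0.33 × 2.5 = 0.825 per plate.
Over the interval, μ = 0.825 × 4 = 3.3 (a batch of 4 plates = 4 plates).
P(N = 3) = e^(−3.3) · 3.3^3/3! ≈ 0.2209.

0.2209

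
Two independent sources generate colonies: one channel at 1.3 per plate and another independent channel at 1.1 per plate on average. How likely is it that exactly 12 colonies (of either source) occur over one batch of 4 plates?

Independent Poisson processes superpose: combined rate λ = 1.3 + 1.1 = 2.4 per plate.
Over the interval, μ = 2.4 × 4 = 9.6 (a batch of 4 plates = 4 plates).
P(N = 12) = e^(−9.6) · 9.6^12/12! ≈ 0.0866.

0.0866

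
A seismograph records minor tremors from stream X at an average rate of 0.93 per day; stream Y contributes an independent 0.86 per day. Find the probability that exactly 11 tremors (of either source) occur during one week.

Independent Poisson processes superpose: combined rate λ = 0.93 + 0.86 = 1.79 per day.
Over the interval, μ = 1.79 × 7 = 12.53 (a week = 7 days).
P(N = 11) = e^(−12.53) · 12.53^11/11! ≈ 0.1083.

0.1083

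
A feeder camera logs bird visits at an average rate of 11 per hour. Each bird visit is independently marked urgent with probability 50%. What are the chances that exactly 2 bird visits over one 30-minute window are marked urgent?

Thinning: the bird visits that are marked urgent themselves form a Poisson process with rate 0.5 × 11 = 5.5 per hour.
Over the interval, μ = 5.5 × 0.5 = 2.75 (a 30-minute window = 0.5 hours).
P(N = 2) = e^(−2.75) · 2.75^2/2! ≈ 0.2417.

0.2417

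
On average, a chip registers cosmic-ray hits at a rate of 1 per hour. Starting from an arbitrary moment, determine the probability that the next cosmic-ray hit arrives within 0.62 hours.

Inter-arrival times are exponential with rate λ = 1 per hour.
P(T ≤ 0.62) = 1 − e^(−λt) = 1 − e^(−1 × 0.62) = 1 − e^(−0.62) ≈ 0.4621.

0.4621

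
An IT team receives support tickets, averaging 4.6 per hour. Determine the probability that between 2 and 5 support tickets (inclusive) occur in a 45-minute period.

0.7229

Over the interval, μ = 4.6 × 0.75 = 3.45 (a 45-minute period = 0.75 hours).
P(2 ≤ N ≤ 5) = Σ_{j=2}^{5} e^(−3.45) · 3.45^j/j! ≈ 0.7229.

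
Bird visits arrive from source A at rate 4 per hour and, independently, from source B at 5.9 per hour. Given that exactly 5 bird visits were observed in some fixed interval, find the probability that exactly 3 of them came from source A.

Given the total, each event is independently from source A with probability p = λ_A/(λ_A+λ_B) = 4/9.9 ≈ 0.4040.
So K ~ Binomial(5, 4/9.9): P(K = 3) = C(5,3) · (4/9.9)^3 · (5.9/9.9)^2 ≈ 0.2343.

0.2343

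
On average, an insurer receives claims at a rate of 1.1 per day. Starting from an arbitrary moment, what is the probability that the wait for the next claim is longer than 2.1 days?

The wait for the next event is exponential with rate λ = 1.1 per day.
P(T > 2.1) = e^(−λt) = e^(−1.1 × 2.1) = e^(−2.31) ≈ 0.0993.

0.0993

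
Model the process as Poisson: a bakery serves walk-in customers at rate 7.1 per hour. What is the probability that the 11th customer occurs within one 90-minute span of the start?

0.4977

Over the interval, μ = 7.1 × 1.5 = 10.65 (a 90-minute span = 1.5 hours).
The 11th arrival falls in the interval iff at least 11 events occur there: P(S_11 ≤ t) = P(N ≥ 11) = 1 − P(N ≤ 10) ≈ 0.4977.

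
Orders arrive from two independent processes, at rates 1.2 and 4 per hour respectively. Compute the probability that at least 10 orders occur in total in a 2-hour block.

Independent Poisson processes superpose: combined rate λ = 1.2 + 4 = 5.2 per hour.
Over the interval, μ = 5.2 × 2 = 10.4 (a 2-hour block = 2 hours).
P(N ≥ 10) = 1 − P(N ≤ 9) ≈ 0.5910.

0.5910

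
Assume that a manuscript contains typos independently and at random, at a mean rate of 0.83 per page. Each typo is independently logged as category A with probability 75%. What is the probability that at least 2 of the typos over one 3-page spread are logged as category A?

Thinning: the typos that are logged as category A themselves form a Poisson process with rate 0.75 × 0.83 = 0.6225 per page.
Over the interval, μ = 0.6225 × 3 = 1.8675 (a 3-page spread = 3 pages).
P(N ≥ 2) = 1 − P(N ≤ 1) ≈ 0.5569.

0.5569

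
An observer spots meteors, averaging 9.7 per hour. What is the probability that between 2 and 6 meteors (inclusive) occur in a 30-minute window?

0.7380

Over the interval, μ = 9.7 × 0.5 = 4.85 (a 30-minute window = 0.5 hours).
P(2 ≤ N ≤ 6) = Σ_{j=2}^{6} e^(−4.85) · 4.85^j/j! ≈ 0.7380.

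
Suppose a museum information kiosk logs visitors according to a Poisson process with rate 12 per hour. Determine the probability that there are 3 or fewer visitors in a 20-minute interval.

0.4335

Over the interval, μ = 12 × 1/3 = 4 (a 20-minute interval = 1/3 hours).
P(N ≤ 3) = Σ_{j=0}^{3} e^(−μ) μ^j/j! ≈ 0.4335.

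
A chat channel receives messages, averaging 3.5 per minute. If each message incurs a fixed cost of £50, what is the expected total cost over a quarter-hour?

E[N] = 3.5 × 15 = 52.5 (a quarter-hour = 15 minutes); E[cost] = 52.5 × £50 = £2625.

£2625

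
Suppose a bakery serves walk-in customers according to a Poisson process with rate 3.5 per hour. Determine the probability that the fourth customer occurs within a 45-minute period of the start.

0.2694

Over the interval, μ = 3.5 × 0.75 = 2.625 (a 45-minute period = 0.75 hours).
The fourth arrival falls in the interval iff at least 4 events occur there: P(S_4 ≤ t) = P(N ≥ 4) = 1 − P(N ≤ 3) ≈ 0.2694.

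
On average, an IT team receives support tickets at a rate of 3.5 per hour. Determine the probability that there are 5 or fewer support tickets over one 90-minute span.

Over the interval, μ = 3.5 × 1.5 = 5.25 (a 90-minute span = 1.5 hours).
P(N ≤ 5) = Σ_{j=0}^{5} e^(−μ) μ^j/j! ≈ 0.5722.

0.5722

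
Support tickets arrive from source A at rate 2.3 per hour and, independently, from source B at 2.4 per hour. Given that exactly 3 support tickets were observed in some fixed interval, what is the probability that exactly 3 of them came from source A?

0.1172

Given the total, each event is independently from source A with probability p = λ_A/(λ_A+λ_B) = 2.3/4.7 ≈ 0.4894.
So K ~ Binomial(3, 2.3/4.7): P(K = 3) = C(3,3) · (2.3/4.7)^3 · (2.4/4.7)^0 ≈ 0.1172.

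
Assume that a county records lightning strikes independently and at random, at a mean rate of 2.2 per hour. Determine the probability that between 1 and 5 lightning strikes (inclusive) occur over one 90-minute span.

Over the interval, μ = 2.2 × 1.5 = 3.3 (a 90-minute span = 1.5 hours).
P(1 ≤ N ≤ 5) = Σ_{j=1}^{5} e^(−3.3) · 3.3^j/j! ≈ 0.8460.

0.8460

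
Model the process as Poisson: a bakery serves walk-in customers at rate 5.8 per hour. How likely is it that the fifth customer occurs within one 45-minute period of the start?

0.4392

Over the interval, μ = 5.8 × 0.75 = 4.35 (a 45-minute period = 0.75 hours).
The fifth arrival falls in the interval iff at least 5 events occur there: P(S_5 ≤ t) = P(N ≥ 5) = 1 − P(N ≤ 4) ≈ 0.4392.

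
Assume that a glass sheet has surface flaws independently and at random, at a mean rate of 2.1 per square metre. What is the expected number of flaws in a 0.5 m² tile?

1.05

E[N] = λt = 2.1 × 0.5 = 1.05 (a 0.5 m² tile = 0.5 square metres).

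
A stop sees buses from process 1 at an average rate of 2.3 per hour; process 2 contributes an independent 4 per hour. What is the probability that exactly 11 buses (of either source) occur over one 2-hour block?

0.1074

Independent Poisson processes superpose: combined rate λ = 2.3 + 4 = 6.3 per hour.
Over the interval, μ = 6.3 × 2 = 12.6 (a 2-hour block = 2 hours).
P(N = 11) = e^(−12.6) · 12.6^11/11! ≈ 0.1074.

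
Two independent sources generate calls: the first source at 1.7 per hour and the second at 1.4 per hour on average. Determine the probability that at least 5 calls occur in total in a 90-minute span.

0.4961

Independent Poisson processes superpose: combined rate λ = 1.7 + 1.4 = 3.1 per hour.
Over the interval, μ = 3.1 × 1.5 = 4.65 (a 90-minute span = 1.5 hours).
P(N ≥ 5) = 1 − P(N ≤ 4) ≈ 0.4961.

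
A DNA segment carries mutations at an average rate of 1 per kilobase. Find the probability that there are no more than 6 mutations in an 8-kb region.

Over the interval, μ = 1 × 8 = 8 (an 8-kb region = 8 kilobases).
P(N ≤ 6) = Σ_{j=0}^{6} e^(−μ) μ^j/j! ≈ 0.3134.

0.3134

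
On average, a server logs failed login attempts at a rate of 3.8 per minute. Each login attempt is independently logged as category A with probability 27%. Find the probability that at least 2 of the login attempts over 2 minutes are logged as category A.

Thinning: the login attempts that are logged as category A themselves form a Poisson process with rate 0.27 × 3.8 = 1.026 per minute.
Over the interval, μ = 1.026 × 2 = 2.052 (2 minutes).
P(N ≥ 2) = 1 − P(N ≤ 1) ≈ 0.6079.

0.6079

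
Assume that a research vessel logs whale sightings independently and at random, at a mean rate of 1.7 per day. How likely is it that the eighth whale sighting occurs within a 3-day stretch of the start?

Over the interval, μ = 1.7 × 3 = 5.1 (a 3-day stretch = 3 days).
The eighth arrival falls in the interval iff at least 8 events occur there: P(S_8 ≤ t) = P(N ≥ 8) = 1 − P(N ≤ 7) ≈ 0.1440.

0.1440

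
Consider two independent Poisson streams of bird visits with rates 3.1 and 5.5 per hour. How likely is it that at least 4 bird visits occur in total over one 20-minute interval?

0.3229

Independent Poisson processes superpose: combined rate λ = 3.1 + 5.5 = 8.6 per hour.
Over the interval, μ = 8.6 × 1/3 ≈ 2.86667 (a 20-minute interval = 1/3 hours).
P(N ≥ 4) = 1 − P(N ≤ 3) ≈ 0.3229.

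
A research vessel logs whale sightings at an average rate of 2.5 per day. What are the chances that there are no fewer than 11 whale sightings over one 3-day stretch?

Over the interval, μ = 2.5 × 3 = 7.5 (a 3-day stretch = 3 days).
P(N ≥ 11) = 1 − P(N ≤ 10) = 1 − Σ_{j=0}^{10} e^(−μ) μ^j/j! ≈ 0.1378.

0.1378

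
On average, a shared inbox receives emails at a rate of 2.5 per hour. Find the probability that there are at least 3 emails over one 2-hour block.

Over the interval, μ = 2.5 × 2 = 5 (a 2-hour block = 2 hours).
P(N ≥ 3) = 1 − P(N ≤ 2) = 1 − Σ_{j=0}^{2} e^(−μ) μ^j/j! ≈ 0.8753.

0.8753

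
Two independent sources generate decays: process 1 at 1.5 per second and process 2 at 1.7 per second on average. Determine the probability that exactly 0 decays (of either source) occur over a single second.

0.0408

Independent Poisson processes superpose: combined rate λ = 1.5 + 1.7 = 3.2 per second.
So μ = 3.2.
P(N = 0) = e^(−3.2) · 3.2^0/0! ≈ 0.0408.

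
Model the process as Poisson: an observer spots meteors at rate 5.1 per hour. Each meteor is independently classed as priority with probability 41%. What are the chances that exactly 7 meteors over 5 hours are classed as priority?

0.0780

Thinning: the meteors that are classed as priority themselves form a Poisson process with rate 0.41 × 5.1 = 2.091 per hour.
Over the interval, μ = 2.091 × 5 = 10.455 (5 hours).
P(N = 7) = e^(−10.455) · 10.455^7/7! ≈ 0.0780.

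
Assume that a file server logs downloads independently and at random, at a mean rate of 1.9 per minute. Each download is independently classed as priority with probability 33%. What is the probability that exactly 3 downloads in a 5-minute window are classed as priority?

0.2234

Thinning: the downloads that are classed as priority themselves form a Poisson process with rate 0.33 × 1.9 = 0.627 per minute.
Over the interval, μ = 0.627 × 5 = 3.135 (a 5-minute window = 5 minutes).
P(N = 3) = e^(−3.135) · 3.135^3/3! ≈ 0.2234.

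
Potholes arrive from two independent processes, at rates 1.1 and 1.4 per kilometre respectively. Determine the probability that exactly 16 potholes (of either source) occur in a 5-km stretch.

0.0633

Independent Poisson processes superpose: combined rate λ = 1.1 + 1.4 = 2.5 per kilometre.
Over the interval, μ = 2.5 × 5 = 12.5 (a 5-km stretch = 5 kilometres).
P(N = 16) = e^(−12.5) · 12.5^16/16! ≈ 0.0633.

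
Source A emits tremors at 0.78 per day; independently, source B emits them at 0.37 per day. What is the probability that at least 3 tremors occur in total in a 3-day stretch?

Independent Poisson processes superpose: combined rate λ = 0.78 + 0.37 = 1.15 per day.
Over the interval, μ = 1.15 × 3 = 3.45 (a 3-day stretch = 3 days).
P(N ≥ 3) = 1 − P(N ≤ 2) ≈ 0.6698.

0.6698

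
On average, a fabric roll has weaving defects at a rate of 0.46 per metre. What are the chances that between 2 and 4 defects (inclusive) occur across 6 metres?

Over the interval, μ = 0.46 × 6 = 2.76 (6 metres).
P(2 ≤ N ≤ 4) = Σ_{j=2}^{4} e^(−2.76) · 2.76^j/j! ≈ 0.6159.

0.6159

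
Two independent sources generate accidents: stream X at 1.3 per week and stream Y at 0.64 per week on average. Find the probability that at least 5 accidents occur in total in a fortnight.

Independent Poisson processes superpose: combined rate λ = 1.3 + 0.64 = 1.94 per week.
Over the interval, μ = 1.94 × 2 = 3.88 (a fortnight = 2 weeks).
P(N ≥ 5) = 1 − P(N ≤ 4) ≈ 0.3477.

0.3477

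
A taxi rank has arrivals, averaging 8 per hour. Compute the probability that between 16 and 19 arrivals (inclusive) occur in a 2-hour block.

Over the interval, μ = 8 × 2 = 16 (a 2-hour block = 2 hours).
P(16 ≤ N ≤ 19) = Σ_{j=16}^{19} e^(−16) · 16^j/j! ≈ 0.3455.

0.3455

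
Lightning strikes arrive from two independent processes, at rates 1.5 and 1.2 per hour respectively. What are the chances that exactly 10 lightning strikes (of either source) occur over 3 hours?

0.1017

Independent Poisson processes superpose: combined rate λ = 1.5 + 1.2 = 2.7 per hour.
Over the interval, μ = 2.7 × 3 = 8.1 (3 hours).
P(N = 10) = e^(−8.1) · 8.1^10/10! ≈ 0.1017.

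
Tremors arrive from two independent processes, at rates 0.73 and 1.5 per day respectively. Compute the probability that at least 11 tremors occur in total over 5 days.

0.5579

Independent Poisson processes superpose: combined rate λ = 0.73 + 1.5 = 2.23 per day.
Over the interval, μ = 2.23 × 5 = 11.15 (5 days).
P(N ≥ 11) = 1 − P(N ≤ 10) ≈ 0.5579.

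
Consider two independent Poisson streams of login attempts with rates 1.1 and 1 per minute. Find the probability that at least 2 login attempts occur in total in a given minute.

0.6204

Independent Poisson processes superpose: combined rate λ = 1.1 + 1 = 2.1 per minute.
So μ = 2.1.
P(N ≥ 2) = 1 − P(N ≤ 1) ≈ 0.6204.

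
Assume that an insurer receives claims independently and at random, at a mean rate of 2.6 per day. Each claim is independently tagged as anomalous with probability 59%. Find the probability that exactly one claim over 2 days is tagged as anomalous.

Thinning: the claims that are tagged as anomalous themselves form a Poisson process with rate 0.59 × 2.6 = 1.534 per day.
Over the interval, μ = 1.534 × 2 = 3.068 (2 days).
P(N = 1) = e^(−3.068) · 3.068^1/1! ≈ 0.1427.

0.1427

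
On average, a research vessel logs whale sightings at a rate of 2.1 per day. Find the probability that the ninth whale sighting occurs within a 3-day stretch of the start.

0.1852

Over the interval, μ = 2.1 × 3 = 6.3 (a 3-day stretch = 3 days).
The ninth arrival falls in the interval iff at least 9 events occur there: P(S_9 ≤ t) = P(N ≥ 9) = 1 − P(N ≤ 8) ≈ 0.1852.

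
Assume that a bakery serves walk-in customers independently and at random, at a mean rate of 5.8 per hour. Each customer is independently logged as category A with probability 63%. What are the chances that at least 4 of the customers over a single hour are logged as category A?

Thinning: the customers that are logged as category A themselves form a Poisson process with rate 0.63 × 5.8 = 3.654 per hour.
So μ = 3.654.
P(N ≥ 4) = 1 − P(N ≤ 3) ≈ 0.4962.

0.4962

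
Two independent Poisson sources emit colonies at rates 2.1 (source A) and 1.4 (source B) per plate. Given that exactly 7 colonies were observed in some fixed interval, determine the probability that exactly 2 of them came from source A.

0.0774

Given the total, each event is independently from source A with probability p = λ_A/(λ_A+λ_B) = 2.1/3.5 = 0.6000.
So K ~ Binomial(7, 2.1/3.5): P(K = 2) = C(7,2) · (2.1/3.5)^2 · (1.4/3.5)^5 ≈ 0.0774.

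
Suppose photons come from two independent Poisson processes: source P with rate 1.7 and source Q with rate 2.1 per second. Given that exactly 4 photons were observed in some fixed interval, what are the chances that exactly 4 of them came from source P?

Given the total, each event is independently from source P with probability p = λ_P/(λ_P+λ_Q) = 1.7/3.8 ≈ 0.4474.
So K ~ Binomial(4, 1.7/3.8): P(K = 4) = C(4,4) · (1.7/3.8)^4 · (2.1/3.8)^0 ≈ 0.0401.

0.0401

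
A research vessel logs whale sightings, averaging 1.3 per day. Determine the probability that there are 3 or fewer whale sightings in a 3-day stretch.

Over the interval, μ = 1.3 × 3 = 3.9 (a 3-day stretch = 3 days).
P(N ≤ 3) = Σ_{j=0}^{3} e^(−μ) μ^j/j! ≈ 0.4532.

0.4532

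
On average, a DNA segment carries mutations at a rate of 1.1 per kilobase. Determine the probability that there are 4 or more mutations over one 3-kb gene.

0.4197

Over the interval, μ = 1.1 × 3 = 3.3 (a 3-kb gene = 3 kilobases).
P(N ≥ 4) = 1 − P(N ≤ 3) = 1 − Σ_{j=0}^{3} e^(−μ) μ^j/j! ≈ 0.4197.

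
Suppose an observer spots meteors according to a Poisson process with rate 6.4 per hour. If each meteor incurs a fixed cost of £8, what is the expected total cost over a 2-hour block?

£102.4

E[N] = 6.4 × 2 = 12.8 (a 2-hour block = 2 hours); E[cost] = 12.8 × £8 = £102.4.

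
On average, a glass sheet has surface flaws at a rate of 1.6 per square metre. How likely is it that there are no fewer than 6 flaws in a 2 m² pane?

Over the interval, μ = 1.6 × 2 = 3.2 (a 2 m² pane = 2 square metres).
P(N ≥ 6) = 1 − P(N ≤ 5) = 1 − Σ_{j=0}^{5} e^(−μ) μ^j/j! ≈ 0.1054.

0.1054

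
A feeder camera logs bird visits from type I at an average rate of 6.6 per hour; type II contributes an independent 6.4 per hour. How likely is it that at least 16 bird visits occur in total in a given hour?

0.2364

Independent Poisson processes superpose: combined rate λ = 6.6 + 6.4 = 13 per hour.
So μ = 13.
P(N ≥ 16) = 1 − P(N ≤ 15) ≈ 0.2364.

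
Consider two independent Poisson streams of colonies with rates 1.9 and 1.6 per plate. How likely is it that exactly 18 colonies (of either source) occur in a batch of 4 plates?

Independent Poisson processes superpose: combined rate λ = 1.9 + 1.6 = 3.5 per plate.
Over the interval, μ = 3.5 × 4 = 14 (a batch of 4 plates = 4 plates).
P(N = 18) = e^(−14) · 14^18/18! ≈ 0.0554.

0.0554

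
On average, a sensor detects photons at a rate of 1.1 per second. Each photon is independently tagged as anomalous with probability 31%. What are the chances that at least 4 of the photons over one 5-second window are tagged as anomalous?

Thinning: the photons that are tagged as anomalous themselves form a Poisson process with rate 0.31 × 1.1 = 0.341 per second.
Over the interval, μ = 0.341 × 5 = 1.705 (a 5-second window = 5 seconds).
P(N ≥ 4) = 1 − P(N ≤ 3) ≈ 0.0939.

0.0939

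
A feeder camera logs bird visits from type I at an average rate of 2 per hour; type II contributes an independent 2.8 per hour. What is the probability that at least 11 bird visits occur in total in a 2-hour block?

Independent Poisson processes superpose: combined rate λ = 2 + 2.8 = 4.8 per hour.
Over the interval, μ = 4.8 × 2 = 9.6 (a 2-hour block = 2 hours).
P(N ≥ 11) = 1 − P(N ≤ 10) ≈ 0.3671.

0.3671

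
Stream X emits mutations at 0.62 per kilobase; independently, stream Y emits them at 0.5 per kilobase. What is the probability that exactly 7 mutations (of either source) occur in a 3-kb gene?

0.0333

Independent Poisson processes superpose: combined rate λ = 0.62 + 0.5 = 1.12 per kilobase.
Over the interval, μ = 1.12 × 3 = 3.36 (a 3-kb gene = 3 kilobases).
P(N = 7) = e^(−3.36) · 3.36^7/7! ≈ 0.0333.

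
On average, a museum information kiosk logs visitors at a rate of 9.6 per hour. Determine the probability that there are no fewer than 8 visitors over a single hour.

0.7416

With mean μ = 9.6 per hour,
P(N ≥ 8) = 1 − P(N ≤ 7) = 1 − Σ_{j=0}^{7} e^(−μ) μ^j/j! ≈ 0.7416.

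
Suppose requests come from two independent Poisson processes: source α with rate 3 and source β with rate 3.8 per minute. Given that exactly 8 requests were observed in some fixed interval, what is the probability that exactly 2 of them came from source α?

0.1660

Given the total, each event is independently from source α with probability p = λ_α/(λ_α+λ_β) = 3/6.8 ≈ 0.4412.
So K ~ Binomial(8, 3/6.8): P(K = 2) = C(8,2) · (3/6.8)^2 · (3.8/6.8)^6 ≈ 0.1660.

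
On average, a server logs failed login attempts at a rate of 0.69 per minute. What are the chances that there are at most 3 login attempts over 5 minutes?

0.5475

Over the interval, μ = 0.69 × 5 = 3.45 (5 minutes).
P(N ≤ 3) = Σ_{j=0}^{3} e^(−μ) μ^j/j! ≈ 0.5475.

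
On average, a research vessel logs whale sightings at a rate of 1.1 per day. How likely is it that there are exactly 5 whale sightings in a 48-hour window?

Over the interval, μ = 1.1 × 2 = 2.2 (a 48-hour window = 2 days).
P(N = 5) = e^(−μ) μ^5/5! = e^(−2.2) · 2.2^5/120 ≈ 0.0476.

0.0476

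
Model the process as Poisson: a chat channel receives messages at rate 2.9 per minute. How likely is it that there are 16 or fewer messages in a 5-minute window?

Over the interval, μ = 2.9 × 5 = 14.5 (a 5-minute window = 5 minutes).
P(N ≤ 16) = Σ_{j=0}^{16} e^(−μ) μ^j/j! ≈ 0.7112.

0.7112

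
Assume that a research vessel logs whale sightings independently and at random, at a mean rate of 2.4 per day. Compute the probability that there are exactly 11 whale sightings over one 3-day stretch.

Over the interval, μ = 2.4 × 3 = 7.2 (a 3-day stretch = 3 days).
P(N = 11) = e^(−μ) μ^11/11! = e^(−7.2) · 7.2^11/39916800 ≈ 0.0504.

0.0504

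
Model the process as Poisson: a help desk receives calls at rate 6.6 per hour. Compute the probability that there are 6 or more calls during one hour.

With mean μ = 6.6 per hour,
P(N ≥ 6) = 1 − P(N ≤ 5) = 1 − Σ_{j=0}^{5} e^(−μ) μ^j/j! ≈ 0.6453.

0.6453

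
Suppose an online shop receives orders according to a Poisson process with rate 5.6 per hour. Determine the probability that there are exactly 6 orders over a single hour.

With mean μ = 5.6 per hour,
P(N = 6) = e^(−μ) μ^6/6! = e^(−5.6) · 5.6^6/720 ≈ 0.1584.

0.1584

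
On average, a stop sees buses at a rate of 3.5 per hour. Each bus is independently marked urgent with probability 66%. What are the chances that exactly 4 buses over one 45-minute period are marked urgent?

Thinning: the buses that are marked urgent themselves form a Poisson process with rate 0.66 × 3.5 = 2.31 per hour.
Over the interval, μ = 2.31 × 0.75 = 1.7325 (a 45-minute period = 0.75 hours).
P(N = 4) = e^(−1.7325) · 1.7325^4/4! ≈ 0.0664.

0.0664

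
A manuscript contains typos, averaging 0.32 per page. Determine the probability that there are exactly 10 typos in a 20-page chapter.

0.0528

Over the interval, μ = 0.32 × 20 = 6.4 (a 20-page chapter = 20 pages).
P(N = 10) = e^(−μ) μ^10/10! = e^(−6.4) · 6.4^10/3628800 ≈ 0.0528.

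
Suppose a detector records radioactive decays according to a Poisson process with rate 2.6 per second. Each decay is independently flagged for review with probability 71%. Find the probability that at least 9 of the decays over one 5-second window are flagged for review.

0.5742

Thinning: the decays that are flagged for review themselves form a Poisson process with rate 0.71 × 2.6 = 1.846 per second.
Over the interval, μ = 1.846 × 5 = 9.23 (a 5-second window = 5 seconds).
P(N ≥ 9) = 1 − P(N ≤ 8) ≈ 0.5742.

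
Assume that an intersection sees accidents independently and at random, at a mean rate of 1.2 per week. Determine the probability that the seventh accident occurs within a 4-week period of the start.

0.2092

Over the interval, μ = 1.2 × 4 = 4.8 (a 4-week period = 4 weeks).
The seventh arrival falls in the interval iff at least 7 events occur there: P(S_7 ≤ t) = P(N ≥ 7) = 1 − P(N ≤ 6) ≈ 0.2092.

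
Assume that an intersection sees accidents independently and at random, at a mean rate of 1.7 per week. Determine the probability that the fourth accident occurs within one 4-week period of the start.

Over the interval, μ = 1.7 × 4 = 6.8 (a 4-week period = 4 weeks).
The fourth arrival falls in the interval iff at least 4 events occur there: P(S_4 ≤ t) = P(N ≥ 4) = 1 − P(N ≤ 3) ≈ 0.9072.

0.9072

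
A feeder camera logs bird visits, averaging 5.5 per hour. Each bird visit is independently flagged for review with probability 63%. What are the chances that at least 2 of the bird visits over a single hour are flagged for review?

0.8604

Thinning: the bird visits that are flagged for review themselves form a Poisson process with rate 0.63 × 5.5 = 3.465 per hour.
So μ = 3.465.
P(N ≥ 2) = 1 − P(N ≤ 1) ≈ 0.8604.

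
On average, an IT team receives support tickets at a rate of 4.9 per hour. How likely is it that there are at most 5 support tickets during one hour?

With mean μ = 4.9 per hour,
P(N ≤ 5) = Σ_{j=0}^{5} e^(−μ) μ^j/j! ≈ 0.6335.

0.6335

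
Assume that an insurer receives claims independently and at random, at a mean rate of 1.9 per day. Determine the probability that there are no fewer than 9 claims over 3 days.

0.1234

Over the interval, μ = 1.9 × 3 = 5.7 (3 days).
P(N ≥ 9) = 1 − P(N ≤ 8) = 1 − Σ_{j=0}^{8} e^(−μ) μ^j/j! ≈ 0.1234.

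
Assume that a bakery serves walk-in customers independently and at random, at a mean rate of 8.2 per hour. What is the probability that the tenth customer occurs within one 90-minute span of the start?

0.7828

Over the interval, μ = 8.2 × 1.5 = 12.3 (a 90-minute span = 1.5 hours).
The tenth arrival falls in the interval iff at least 10 events occur there: P(S_10 ≤ t) = P(N ≥ 10) = 1 − P(N ≤ 9) ≈ 0.7828.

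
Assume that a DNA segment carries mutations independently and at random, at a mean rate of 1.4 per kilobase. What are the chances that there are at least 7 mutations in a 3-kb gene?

Over the interval, μ = 1.4 × 3 = 4.2 (a 3-kb gene = 3 kilobases).
P(N ≥ 7) = 1 − P(N ≤ 6) = 1 − Σ_{j=0}^{6} e^(−μ) μ^j/j! ≈ 0.1325.

0.1325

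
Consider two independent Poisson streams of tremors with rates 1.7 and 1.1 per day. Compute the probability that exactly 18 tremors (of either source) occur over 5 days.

Independent Poisson processes superpose: combined rate λ = 1.7 + 1.1 = 2.8 per day.
Over the interval, μ = 2.8 × 5 = 14 (5 days).
P(N = 18) = e^(−14) · 14^18/18! ≈ 0.0554.

0.0554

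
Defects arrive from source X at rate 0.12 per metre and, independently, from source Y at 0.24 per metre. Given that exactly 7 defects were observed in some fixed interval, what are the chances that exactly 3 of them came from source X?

0.2561

Given the total, each event is independently from source X with probability p = λ_X/(λ_X+λ_Y) = 0.12/0.36 ≈ 0.3333.
So K ~ Binomial(7, 0.12/0.36): P(K = 3) = C(7,3) · (0.12/0.36)^3 · (0.24/0.36)^4 ≈ 0.2561.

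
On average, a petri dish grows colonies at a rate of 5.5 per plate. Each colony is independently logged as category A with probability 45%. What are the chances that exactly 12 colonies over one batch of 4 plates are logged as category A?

0.0928

Thinning: the colonies that are logged as category A themselves form a Poisson process with rate 0.45 × 5.5 = 2.475 per plate.
Over the interval, μ = 2.475 × 4 = 9.9 (a batch of 4 plates = 4 plates).
P(N = 12) = e^(−9.9) · 9.9^12/12! ≈ 0.0928.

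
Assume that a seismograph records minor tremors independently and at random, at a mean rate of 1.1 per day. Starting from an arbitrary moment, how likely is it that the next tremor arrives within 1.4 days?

0.7856

Inter-arrival times are exponential with rate λ = 1.1 per day.
P(T ≤ 1.4) = 1 − e^(−λt) = 1 − e^(−1.1 × 1.4) = 1 − e^(−1.54) ≈ 0.7856.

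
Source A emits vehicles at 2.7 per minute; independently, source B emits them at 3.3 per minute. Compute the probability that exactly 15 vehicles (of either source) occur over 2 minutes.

Independent Poisson processes superpose: combined rate λ = 2.7 + 3.3 = 6 per minute.
Over the interval, μ = 6 × 2 = 12 (2 minutes).
P(N = 15) = e^(−12) · 12^15/15! ≈ 0.0724.

0.0724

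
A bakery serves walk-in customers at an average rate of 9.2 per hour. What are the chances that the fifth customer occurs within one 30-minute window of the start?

Over the interval, μ = 9.2 × 0.5 = 4.6 (a 30-minute window = 0.5 hours).
The fifth arrival falls in the interval iff at least 5 events occur there: P(S_5 ≤ t) = P(N ≥ 5) = 1 − P(N ≤ 4) ≈ 0.4868.

0.4868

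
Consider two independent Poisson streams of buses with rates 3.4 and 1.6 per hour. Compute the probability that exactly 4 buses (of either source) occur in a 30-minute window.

0.1336

Independent Poisson processes superpose: combined rate λ = 3.4 + 1.6 = 5 per hour.
Over the interval, μ = 5 × 0.5 = 2.5 (a 30-minute window = 0.5 hours).
P(N = 4) = e^(−2.5) · 2.5^4/4! ≈ 0.1336.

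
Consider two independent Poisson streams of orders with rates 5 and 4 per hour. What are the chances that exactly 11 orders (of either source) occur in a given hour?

0.0970

Independent Poisson processes superpose: combined rate λ = 5 + 4 = 9 per hour.
So μ = 9.
P(N = 11) = e^(−9) · 9^11/11! ≈ 0.0970.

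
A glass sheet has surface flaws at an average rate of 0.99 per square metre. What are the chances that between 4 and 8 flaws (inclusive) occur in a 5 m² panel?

Over the interval, μ = 0.99 × 5 = 4.95 (a 5 m² panel = 5 square metres).
P(4 ≤ N ≤ 8) = Σ_{j=4}^{8} e^(−4.95) · 4.95^j/j! ≈ 0.6630.

0.6630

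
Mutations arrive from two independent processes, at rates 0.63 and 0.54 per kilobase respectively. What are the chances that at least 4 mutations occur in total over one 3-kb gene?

Independent Poisson processes superpose: combined rate λ = 0.63 + 0.54 = 1.17 per kilobase.
Over the interval, μ = 1.17 × 3 = 3.51 (a 3-kb gene = 3 kilobases).
P(N ≥ 4) = 1 − P(N ≤ 3) ≈ 0.4655.

0.4655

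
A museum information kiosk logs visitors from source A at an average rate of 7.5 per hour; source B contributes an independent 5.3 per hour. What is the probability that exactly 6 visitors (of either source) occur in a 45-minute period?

Independent Poisson processes superpose: combined rate λ = 7.5 + 5.3 = 12.8 per hour.
Over the interval, μ = 12.8 × 0.75 = 9.6 (a 45-minute period = 0.75 hours).
P(N = 6) = e^(−9.6) · 9.6^6/6! ≈ 0.0736.

0.0736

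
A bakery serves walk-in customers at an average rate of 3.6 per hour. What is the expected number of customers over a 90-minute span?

5.4

E[N] = λt = 3.6 × 1.5 = 5.4 (a 90-minute span = 1.5 hours).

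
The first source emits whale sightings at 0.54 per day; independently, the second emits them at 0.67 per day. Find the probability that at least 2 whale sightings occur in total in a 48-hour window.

Independent Poisson processes superpose: combined rate λ = 0.54 + 0.67 = 1.21 per day.
Over the interval, μ = 1.21 × 2 = 2.42 (a 48-hour window = 2 days).
P(N ≥ 2) = 1 − P(N ≤ 1) ≈ 0.6959.

0.6959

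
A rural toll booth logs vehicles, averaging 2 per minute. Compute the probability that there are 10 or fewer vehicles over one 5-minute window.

0.5830

Over the interval, μ = 2 × 5 = 10 (a 5-minute window = 5 minutes).
P(N ≤ 10) = Σ_{j=0}^{10} e^(−μ) μ^j/j! ≈ 0.5830.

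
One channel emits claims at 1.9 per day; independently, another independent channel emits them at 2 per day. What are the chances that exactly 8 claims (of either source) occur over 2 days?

Independent Poisson processes superpose: combined rate λ = 1.9 + 2 = 3.9 per day.
Over the interval, μ = 3.9 × 2 = 7.8 (2 days).
P(N = 8) = e^(−7.8) · 7.8^8/8! ≈ 0.1392.

0.1392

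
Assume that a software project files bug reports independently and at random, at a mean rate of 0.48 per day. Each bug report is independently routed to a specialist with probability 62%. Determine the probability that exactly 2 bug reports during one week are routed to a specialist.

Thinning: the bug reports that are routed to a specialist themselves form a Poisson process with rate 0.62 × 0.48 = 0.2976 per day.
Over the interval, μ = 0.2976 × 7 = 2.0832 (a week = 7 days).
P(N = 2) = e^(−2.0832) · 2.0832^2/2! ≈ 0.2702.

0.2702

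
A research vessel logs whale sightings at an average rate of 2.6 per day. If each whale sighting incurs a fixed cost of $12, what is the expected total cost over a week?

$218.4

E[N] = 2.6 × 7 = 18.2 (a week = 7 days); E[cost] = 18.2 × $12 = $218.4.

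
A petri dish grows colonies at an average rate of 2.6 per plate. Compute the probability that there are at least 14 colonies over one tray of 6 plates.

Over the interval, μ = 2.6 × 6 = 15.6 (a tray of 6 plates = 6 plates).
P(N ≥ 14) = 1 − P(N ≤ 13) = 1 − Σ_{j=0}^{13} e^(−μ) μ^j/j! ≈ 0.6917.

0.6917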